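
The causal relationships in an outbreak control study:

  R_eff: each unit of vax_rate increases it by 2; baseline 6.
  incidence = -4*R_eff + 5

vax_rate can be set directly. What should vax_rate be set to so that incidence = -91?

vax_rate = 9

Substituting into the incidence equation gives incidence = -8*vax_rate - 19.
Solve -8*vax_rate - 19 = -91: vax_rate = (-91 + 19) / -8 = 9.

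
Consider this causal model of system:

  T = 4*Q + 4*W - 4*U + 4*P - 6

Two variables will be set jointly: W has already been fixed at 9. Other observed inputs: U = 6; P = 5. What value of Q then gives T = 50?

With W held at 9:
Substituting into the T equation gives T = 4*Q + 26.
Solve 4*Q + 26 = 50: Q = (50 - 26) / 4 = 6.

Q = 6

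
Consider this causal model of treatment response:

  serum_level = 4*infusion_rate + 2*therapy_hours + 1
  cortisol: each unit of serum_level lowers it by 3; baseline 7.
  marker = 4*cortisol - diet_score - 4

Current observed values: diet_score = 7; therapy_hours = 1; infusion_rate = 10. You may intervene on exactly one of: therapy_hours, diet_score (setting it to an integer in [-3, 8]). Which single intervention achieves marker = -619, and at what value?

set therapy_hours = 6

Intervening on therapy_hours: with other inputs at their observed values, marker = -24*therapy_hours - 475. Solving for -619 gives therapy_hours = 6, within [-3, 8].
Intervening on diet_score: marker = -diet_score - 492. Reaching -619 requires diet_score = 127, outside [-3, 8].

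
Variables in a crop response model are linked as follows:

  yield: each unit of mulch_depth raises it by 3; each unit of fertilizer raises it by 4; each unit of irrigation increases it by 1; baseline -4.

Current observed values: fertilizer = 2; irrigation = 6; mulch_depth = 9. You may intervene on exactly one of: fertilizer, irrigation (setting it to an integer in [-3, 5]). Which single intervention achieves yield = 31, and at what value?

set irrigation = 0

Intervening on fertilizer: yield = 4*fertilizer + 29. Reaching 31 requires fertilizer = 1/2, not an integer.
Intervening on irrigation: with other inputs at their observed values, yield = irrigation + 31. Solving for 31 gives irrigation = 0, within [-3, 5].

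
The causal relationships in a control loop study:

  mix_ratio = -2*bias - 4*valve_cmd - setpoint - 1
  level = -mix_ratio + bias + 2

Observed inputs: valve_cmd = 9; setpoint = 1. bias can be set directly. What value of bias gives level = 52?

bias = 4

Substituting into the mix_ratio equation gives mix_ratio = -2*bias - 38.
This gives level = 3*bias + 40.
Solve 3*bias + 40 = 52: bias = (52 - 40) / 3 = 4.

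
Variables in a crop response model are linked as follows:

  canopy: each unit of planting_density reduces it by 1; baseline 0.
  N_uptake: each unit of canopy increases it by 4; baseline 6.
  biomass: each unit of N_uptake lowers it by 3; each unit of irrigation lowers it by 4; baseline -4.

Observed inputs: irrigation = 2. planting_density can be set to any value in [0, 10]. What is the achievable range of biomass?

-30 to 90

Substituting into the N_uptake equation gives N_uptake = -4*planting_density + 6.
Substituting into the biomass equation gives biomass = 12*planting_density - 30.
Linear in planting_density, so extremes are at the endpoints: planting_density = 0 gives biomass = -30; planting_density = 10 gives biomass = 90.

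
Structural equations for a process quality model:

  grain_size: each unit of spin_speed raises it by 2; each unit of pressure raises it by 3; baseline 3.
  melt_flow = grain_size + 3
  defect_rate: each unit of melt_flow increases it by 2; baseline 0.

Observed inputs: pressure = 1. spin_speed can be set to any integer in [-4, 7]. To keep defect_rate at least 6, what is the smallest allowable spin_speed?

spin_speed = -3

Substituting into the grain_size equation gives grain_size = 2*spin_speed + 6.
melt_flow becomes 2*spin_speed + 9.
So defect_rate = 4*spin_speed + 18.
Require 4*spin_speed + 18 ≥ 6, so spin_speed ≥ -3.
The smallest integer in [-4, 7] satisfying this is -3.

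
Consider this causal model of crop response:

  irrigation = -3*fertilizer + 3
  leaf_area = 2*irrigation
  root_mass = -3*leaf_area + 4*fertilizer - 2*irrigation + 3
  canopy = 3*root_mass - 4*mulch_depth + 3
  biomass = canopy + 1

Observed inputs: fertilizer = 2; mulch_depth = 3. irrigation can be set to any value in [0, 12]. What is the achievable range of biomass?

-263 to 25

Intervening on irrigation fixes its value directly, overriding its dependence on fertilizer.
Substituting into the root_mass equation gives root_mass = -8*irrigation + 11.
So canopy = -24*irrigation + 24.
This gives biomass = -24*irrigation + 25.
Linear in irrigation, so extremes are at the endpoints: irrigation = 0 gives biomass = 25; irrigation = 12 gives biomass = -263.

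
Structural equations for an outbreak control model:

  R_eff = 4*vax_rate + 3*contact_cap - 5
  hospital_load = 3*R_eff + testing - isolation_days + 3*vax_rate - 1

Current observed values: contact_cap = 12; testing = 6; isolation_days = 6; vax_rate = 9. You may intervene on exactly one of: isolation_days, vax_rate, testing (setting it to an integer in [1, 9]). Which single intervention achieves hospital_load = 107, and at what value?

Intervening on isolation_days: hospital_load = -isolation_days + 233. Reaching 107 requires isolation_days = 126, outside [1, 9].
Intervening on vax_rate: with other inputs at their observed values, hospital_load = 15*vax_rate + 92. Solving for 107 gives vax_rate = 1, within [1, 9].
Intervening on testing: hospital_load = testing + 221. Reaching 107 requires testing = -114, outside [1, 9].

set vax_rate = 1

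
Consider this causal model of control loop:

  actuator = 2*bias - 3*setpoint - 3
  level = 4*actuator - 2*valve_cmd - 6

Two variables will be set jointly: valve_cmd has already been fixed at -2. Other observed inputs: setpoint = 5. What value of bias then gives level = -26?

bias = 6

With valve_cmd held at -2:
Substituting into the actuator equation gives actuator = 2*bias - 18.
Substituting into the level equation gives level = 8*bias - 74.
Solve 8*bias - 74 = -26: bias = (-26 + 74) / 8 = 6.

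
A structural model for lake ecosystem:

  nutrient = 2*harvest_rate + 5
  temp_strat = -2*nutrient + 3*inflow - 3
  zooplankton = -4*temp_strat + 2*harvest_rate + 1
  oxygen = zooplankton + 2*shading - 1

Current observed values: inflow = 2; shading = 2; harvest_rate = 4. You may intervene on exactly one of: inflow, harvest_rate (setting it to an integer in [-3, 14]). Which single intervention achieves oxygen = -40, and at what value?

set inflow = 14

Intervening on inflow: with other inputs at their observed values, oxygen = -12*inflow + 128. Solving for -40 gives inflow = 14, within [-3, 14].
Intervening on harvest_rate: oxygen = 18*harvest_rate + 32. Reaching -40 requires harvest_rate = -4, outside [-3, 14].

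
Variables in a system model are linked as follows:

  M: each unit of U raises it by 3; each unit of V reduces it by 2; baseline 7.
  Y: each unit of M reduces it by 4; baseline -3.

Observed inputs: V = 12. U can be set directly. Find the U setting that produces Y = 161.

Substituting into the M equation gives M = 3*U - 17.
So Y = -12*U + 65.
Solve -12*U + 65 = 161: U = (161 - 65) / -12 = -8.

U = -8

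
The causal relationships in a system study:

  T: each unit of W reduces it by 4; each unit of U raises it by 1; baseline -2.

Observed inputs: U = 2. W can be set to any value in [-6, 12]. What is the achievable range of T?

-48 to 24

Substituting into the T equation gives T = -4*W.
Linear in W, so extremes are at the endpoints: W = -6 gives T = 24; W = 12 gives T = -48.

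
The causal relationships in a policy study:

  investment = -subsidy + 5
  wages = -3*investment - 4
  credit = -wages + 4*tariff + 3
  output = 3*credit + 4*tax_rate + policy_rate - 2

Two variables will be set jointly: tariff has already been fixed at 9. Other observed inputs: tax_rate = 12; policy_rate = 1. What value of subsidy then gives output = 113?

subsidy = 12

With tariff held at 9:
Substituting into the wages equation gives wages = 3*subsidy - 19.
Substituting into the credit equation gives credit = -3*subsidy + 58.
Substituting into the output equation gives output = -9*subsidy + 221.
Solve -9*subsidy + 221 = 113: subsidy = (113 - 221) / -9 = 12.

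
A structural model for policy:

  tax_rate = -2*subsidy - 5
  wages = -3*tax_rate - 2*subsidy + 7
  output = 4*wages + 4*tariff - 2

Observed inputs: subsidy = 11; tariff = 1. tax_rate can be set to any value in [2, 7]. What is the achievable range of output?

Intervening on tax_rate fixes its value directly, overriding its dependence on subsidy.
Substituting into the wages equation gives wages = -3*tax_rate - 15.
So output = -12*tax_rate - 58.
Linear in tax_rate, so extremes are at the endpoints: tax_rate = 2 gives output = -82; tax_rate = 7 gives output = -142.

-142 to -82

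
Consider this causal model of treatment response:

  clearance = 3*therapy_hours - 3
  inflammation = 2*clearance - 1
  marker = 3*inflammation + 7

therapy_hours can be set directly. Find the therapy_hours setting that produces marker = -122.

therapy_hours = -6

Substituting into the inflammation equation gives inflammation = 6*therapy_hours - 7.
Substituting into the marker equation gives marker = 18*therapy_hours - 14.
Solve 18*therapy_hours - 14 = -122: therapy_hours = (-122 + 14) / 18 = -6.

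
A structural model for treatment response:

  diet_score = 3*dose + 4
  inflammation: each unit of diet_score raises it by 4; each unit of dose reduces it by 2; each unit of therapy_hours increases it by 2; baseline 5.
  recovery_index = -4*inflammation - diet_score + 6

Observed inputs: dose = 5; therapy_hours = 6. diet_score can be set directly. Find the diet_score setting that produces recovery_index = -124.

Intervening on diet_score fixes its value directly, overriding its dependence on dose.
Substituting into the inflammation equation gives inflammation = 4*diet_score + 7.
This gives recovery_index = -17*diet_score - 22.
Solve -17*diet_score - 22 = -124: diet_score = (-124 + 22) / -17 = 6.

diet_score = 6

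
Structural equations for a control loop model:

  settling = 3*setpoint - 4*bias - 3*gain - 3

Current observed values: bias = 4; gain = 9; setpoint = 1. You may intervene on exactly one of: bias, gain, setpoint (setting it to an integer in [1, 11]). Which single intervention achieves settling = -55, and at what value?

Intervening on bias: with other inputs at their observed values, settling = -4*bias - 27. Solving for -55 gives bias = 7, within [1, 11].
Intervening on gain: settling = -3*gain - 16. Reaching -55 requires gain = 13, outside [1, 11].
Intervening on setpoint: settling = 3*setpoint - 46. Reaching -55 requires setpoint = -3, outside [1, 11].

set bias = 7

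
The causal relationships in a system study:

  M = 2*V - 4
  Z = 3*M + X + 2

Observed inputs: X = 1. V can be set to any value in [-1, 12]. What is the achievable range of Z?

-15 to 63

Substituting into the Z equation gives Z = 6*V - 9.
Linear in V, so extremes are at the endpoints: V = -1 gives Z = -15; V = 12 gives Z = 63.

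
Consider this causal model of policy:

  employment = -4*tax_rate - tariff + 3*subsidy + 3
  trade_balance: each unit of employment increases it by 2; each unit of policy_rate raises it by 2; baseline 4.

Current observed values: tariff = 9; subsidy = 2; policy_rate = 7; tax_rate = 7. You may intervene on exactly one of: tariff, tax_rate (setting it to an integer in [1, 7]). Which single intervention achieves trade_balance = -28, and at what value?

Intervening on tariff: with other inputs at their observed values, trade_balance = -2*tariff - 20. Solving for -28 gives tariff = 4, within [1, 7].
Intervening on tax_rate: trade_balance = -8*tax_rate + 18. Reaching -28 requires tax_rate = 23/4, not an integer.

set tariff = 4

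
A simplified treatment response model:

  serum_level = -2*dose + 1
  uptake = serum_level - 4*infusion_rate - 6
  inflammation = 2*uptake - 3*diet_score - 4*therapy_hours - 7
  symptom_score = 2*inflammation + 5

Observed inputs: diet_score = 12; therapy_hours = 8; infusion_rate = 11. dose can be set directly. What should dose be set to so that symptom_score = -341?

Substituting into the uptake equation gives uptake = -2*dose - 49.
Substituting into the inflammation equation gives inflammation = -4*dose - 173.
So symptom_score = -8*dose - 341.
Solve -8*dose - 341 = -341: dose = (-341 + 341) / -8 = 0.

dose = 0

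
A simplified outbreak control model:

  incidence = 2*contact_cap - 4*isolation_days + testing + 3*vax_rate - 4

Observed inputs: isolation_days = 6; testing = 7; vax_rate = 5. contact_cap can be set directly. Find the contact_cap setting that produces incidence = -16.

Substituting into the incidence equation gives incidence = 2*contact_cap - 6.
Solve 2*contact_cap - 6 = -16: contact_cap = (-16 + 6) / 2 = -5.

contact_cap = -5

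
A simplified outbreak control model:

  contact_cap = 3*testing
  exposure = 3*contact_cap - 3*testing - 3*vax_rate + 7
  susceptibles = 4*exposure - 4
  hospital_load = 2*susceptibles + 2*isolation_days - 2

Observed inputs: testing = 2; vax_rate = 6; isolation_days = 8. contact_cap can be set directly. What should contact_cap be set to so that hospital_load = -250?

Intervening on contact_cap fixes its value directly, overriding its dependence on testing.
Substituting into the exposure equation gives exposure = 3*contact_cap - 17.
So susceptibles = 12*contact_cap - 72.
Substituting into the hospital_load equation gives hospital_load = 24*contact_cap - 130.
Solve 24*contact_cap - 130 = -250: contact_cap = (-250 + 130) / 24 = -5.

contact_cap = -5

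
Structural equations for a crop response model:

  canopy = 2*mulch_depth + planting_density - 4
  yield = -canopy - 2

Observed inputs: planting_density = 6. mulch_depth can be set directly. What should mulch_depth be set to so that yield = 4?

mulch_depth = -4

Substituting into the canopy equation gives canopy = 2*mulch_depth + 2.
This gives yield = -2*mulch_depth - 4.
Solve -2*mulch_depth - 4 = 4: mulch_depth = (4 + 4) / -2 = -4.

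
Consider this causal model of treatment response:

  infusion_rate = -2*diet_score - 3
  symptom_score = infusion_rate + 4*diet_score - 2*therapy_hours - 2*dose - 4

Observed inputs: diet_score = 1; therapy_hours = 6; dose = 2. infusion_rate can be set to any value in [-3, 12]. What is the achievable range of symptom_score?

Intervening on infusion_rate fixes its value directly, overriding its dependence on diet_score.
Substituting into the symptom_score equation gives symptom_score = infusion_rate - 16.
Linear in infusion_rate, so extremes are at the endpoints: infusion_rate = -3 gives symptom_score = -19; infusion_rate = 12 gives symptom_score = -4.

-19 to -4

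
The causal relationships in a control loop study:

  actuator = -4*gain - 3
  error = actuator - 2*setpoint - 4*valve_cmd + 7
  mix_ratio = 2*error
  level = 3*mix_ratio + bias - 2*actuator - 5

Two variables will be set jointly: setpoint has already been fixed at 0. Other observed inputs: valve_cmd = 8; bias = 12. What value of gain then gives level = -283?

gain = 8

With setpoint held at 0:
Substituting into the error equation gives error = -4*gain - 28.
So mix_ratio = -8*gain - 56.
Substituting into the level equation gives level = -16*gain - 155.
Solve -16*gain - 155 = -283: gain = (-283 + 155) / -16 = 8.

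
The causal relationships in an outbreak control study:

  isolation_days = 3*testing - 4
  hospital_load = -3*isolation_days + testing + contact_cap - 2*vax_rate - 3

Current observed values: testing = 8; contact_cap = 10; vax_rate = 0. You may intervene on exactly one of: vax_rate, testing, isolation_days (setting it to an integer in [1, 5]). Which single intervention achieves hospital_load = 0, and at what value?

set isolation_days = 5

Intervening on vax_rate: hospital_load = -2*vax_rate - 45. Reaching 0 requires vax_rate = -45/2, not an integer.
Intervening on testing: hospital_load = -8*testing + 19. Reaching 0 requires testing = 19/8, not an integer.
Intervening on isolation_days: with other inputs at their observed values, hospital_load = -3*isolation_days + 15. Solving for 0 gives isolation_days = 5, within [1, 5].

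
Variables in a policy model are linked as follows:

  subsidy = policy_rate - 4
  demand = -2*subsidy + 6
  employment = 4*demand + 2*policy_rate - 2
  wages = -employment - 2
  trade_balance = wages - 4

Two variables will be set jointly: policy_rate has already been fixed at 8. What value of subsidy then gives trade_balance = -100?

With policy_rate held at 8:
Intervening on subsidy fixes its value directly, overriding its dependence on policy_rate.
Substituting into the employment equation gives employment = -8*subsidy + 38.
wages becomes 8*subsidy - 40.
This gives trade_balance = 8*subsidy - 44.
Solve 8*subsidy - 44 = -100: subsidy = (-100 + 44) / 8 = -7.

subsidy = -7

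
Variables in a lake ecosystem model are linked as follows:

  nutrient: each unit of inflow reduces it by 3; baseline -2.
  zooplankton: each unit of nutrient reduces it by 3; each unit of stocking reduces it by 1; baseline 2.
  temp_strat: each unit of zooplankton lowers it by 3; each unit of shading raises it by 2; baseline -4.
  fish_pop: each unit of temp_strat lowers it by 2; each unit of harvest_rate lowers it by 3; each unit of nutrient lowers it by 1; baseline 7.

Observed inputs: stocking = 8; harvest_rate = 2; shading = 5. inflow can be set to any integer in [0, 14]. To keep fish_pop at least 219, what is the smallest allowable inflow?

inflow = 4

Substituting into the zooplankton equation gives zooplankton = 9*inflow.
temp_strat becomes -27*inflow + 6.
Substituting into the fish_pop equation gives fish_pop = 57*inflow - 9.
Require 57*inflow - 9 ≥ 219, so inflow ≥ 4.
The smallest integer in [0, 14] satisfying this is 4.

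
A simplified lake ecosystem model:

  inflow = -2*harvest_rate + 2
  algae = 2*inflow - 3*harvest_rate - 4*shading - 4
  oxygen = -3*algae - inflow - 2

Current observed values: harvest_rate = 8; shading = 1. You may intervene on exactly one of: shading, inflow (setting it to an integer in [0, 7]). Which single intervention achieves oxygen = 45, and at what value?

Intervening on shading: oxygen = 12*shading + 180. Reaching 45 requires shading = -45/4, not an integer.
Intervening on inflow: with other inputs at their observed values, oxygen = -7*inflow + 94. Solving for 45 gives inflow = 7, within [0, 7].

set inflow = 7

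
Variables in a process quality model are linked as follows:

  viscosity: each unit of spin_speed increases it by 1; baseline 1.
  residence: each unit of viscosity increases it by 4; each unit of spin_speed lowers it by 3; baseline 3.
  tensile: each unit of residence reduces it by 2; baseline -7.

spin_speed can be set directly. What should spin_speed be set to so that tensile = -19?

Substituting into the residence equation gives residence = spin_speed + 7.
Substituting into the tensile equation gives tensile = -2*spin_speed - 21.
Solve -2*spin_speed - 21 = -19: spin_speed = (-19 + 21) / -2 = -1.

spin_speed = -1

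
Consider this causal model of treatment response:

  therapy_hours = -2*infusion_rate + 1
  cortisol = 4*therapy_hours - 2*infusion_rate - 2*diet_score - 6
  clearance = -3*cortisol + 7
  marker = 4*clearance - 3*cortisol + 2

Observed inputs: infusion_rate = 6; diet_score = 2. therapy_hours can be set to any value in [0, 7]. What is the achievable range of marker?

Intervening on therapy_hours fixes its value directly, overriding its dependence on infusion_rate.
Substituting into the cortisol equation gives cortisol = 4*therapy_hours - 22.
Substituting into the clearance equation gives clearance = -12*therapy_hours + 73.
Substituting into the marker equation gives marker = -60*therapy_hours + 360.
Linear in therapy_hours, so extremes are at the endpoints: therapy_hours = 0 gives marker = 360; therapy_hours = 7 gives marker = -60.

-60 to 360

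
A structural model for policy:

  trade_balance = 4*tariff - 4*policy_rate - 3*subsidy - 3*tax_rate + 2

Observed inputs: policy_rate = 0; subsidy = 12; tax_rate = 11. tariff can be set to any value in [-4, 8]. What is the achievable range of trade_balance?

Substituting into the trade_balance equation gives trade_balance = 4*tariff - 67.
Linear in tariff, so extremes are at the endpoints: tariff = -4 gives trade_balance = -83; tariff = 8 gives trade_balance = -35.

-83 to -35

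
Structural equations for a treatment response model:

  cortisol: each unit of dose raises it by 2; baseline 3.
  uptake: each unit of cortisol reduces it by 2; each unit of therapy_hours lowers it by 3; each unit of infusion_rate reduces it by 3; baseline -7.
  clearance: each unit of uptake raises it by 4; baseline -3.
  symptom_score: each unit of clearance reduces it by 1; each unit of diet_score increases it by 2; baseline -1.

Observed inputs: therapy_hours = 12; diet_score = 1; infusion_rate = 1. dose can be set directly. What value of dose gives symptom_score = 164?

Substituting into the uptake equation gives uptake = -4*dose - 52.
So clearance = -16*dose - 211.
Substituting into the symptom_score equation gives symptom_score = 16*dose + 212.
Solve 16*dose + 212 = 164: dose = (164 - 212) / 16 = -3.

dose = -3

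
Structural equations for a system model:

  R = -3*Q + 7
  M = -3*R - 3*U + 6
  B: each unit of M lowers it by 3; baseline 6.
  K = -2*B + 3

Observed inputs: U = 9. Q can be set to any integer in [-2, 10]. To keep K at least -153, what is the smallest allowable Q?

Substituting into the M equation gives M = 9*Q - 42.
Substituting into the B equation gives B = -27*Q + 132.
So K = 54*Q - 261.
Require 54*Q - 261 ≥ -153, so Q ≥ 2.
The smallest integer in [-2, 10] satisfying this is 2.

Q = 2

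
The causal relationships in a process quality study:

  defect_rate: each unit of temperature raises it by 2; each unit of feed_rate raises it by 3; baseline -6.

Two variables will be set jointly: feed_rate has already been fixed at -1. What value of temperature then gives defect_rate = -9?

temperature = 0

With feed_rate held at -1:
Substituting into the defect_rate equation gives defect_rate = 2*temperature - 9.
Solve 2*temperature - 9 = -9: temperature = (-9 + 9) / 2 = 0.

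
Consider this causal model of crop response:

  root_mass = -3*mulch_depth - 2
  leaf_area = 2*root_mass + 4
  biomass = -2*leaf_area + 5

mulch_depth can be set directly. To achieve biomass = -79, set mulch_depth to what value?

mulch_depth = -7

Substituting into the leaf_area equation gives leaf_area = -6*mulch_depth.
Substituting into the biomass equation gives biomass = 12*mulch_depth + 5.
Solve 12*mulch_depth + 5 = -79: mulch_depth = (-79 - 5) / 12 = -7.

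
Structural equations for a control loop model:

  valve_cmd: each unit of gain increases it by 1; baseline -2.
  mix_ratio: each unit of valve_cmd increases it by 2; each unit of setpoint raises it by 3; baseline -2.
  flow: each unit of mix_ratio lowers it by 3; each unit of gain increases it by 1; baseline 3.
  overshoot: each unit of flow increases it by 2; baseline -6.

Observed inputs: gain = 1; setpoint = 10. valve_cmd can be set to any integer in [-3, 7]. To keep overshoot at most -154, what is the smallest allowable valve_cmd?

valve_cmd = -1

Intervening on valve_cmd fixes its value directly, overriding its dependence on gain.
Substituting into the mix_ratio equation gives mix_ratio = 2*valve_cmd + 28.
Substituting into the flow equation gives flow = -6*valve_cmd - 80.
This gives overshoot = -12*valve_cmd - 166.
Require -12*valve_cmd - 166 ≤ -154, so valve_cmd ≥ -1.
The smallest integer in [-3, 7] satisfying this is -1.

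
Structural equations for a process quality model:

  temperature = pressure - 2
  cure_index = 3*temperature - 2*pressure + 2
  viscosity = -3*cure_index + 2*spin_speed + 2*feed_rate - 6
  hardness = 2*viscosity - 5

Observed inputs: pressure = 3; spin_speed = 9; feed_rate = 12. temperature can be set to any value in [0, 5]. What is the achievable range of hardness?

1 to 91

Intervening on temperature fixes its value directly, overriding its dependence on pressure.
Substituting into the cure_index equation gives cure_index = 3*temperature - 4.
Substituting into the viscosity equation gives viscosity = -9*temperature + 48.
This gives hardness = -18*temperature + 91.
Linear in temperature, so extremes are at the endpoints: temperature = 0 gives hardness = 91; temperature = 5 gives hardness = 1.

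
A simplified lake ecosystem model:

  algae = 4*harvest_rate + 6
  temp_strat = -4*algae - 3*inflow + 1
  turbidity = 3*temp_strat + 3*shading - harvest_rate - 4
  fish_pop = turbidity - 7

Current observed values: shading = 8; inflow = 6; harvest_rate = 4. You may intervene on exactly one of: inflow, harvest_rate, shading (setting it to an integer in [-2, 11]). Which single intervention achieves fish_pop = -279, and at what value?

Intervening on inflow: with other inputs at their observed values, fish_pop = -9*inflow - 252. Solving for -279 gives inflow = 3, within [-2, 11].
Intervening on harvest_rate: fish_pop = -49*harvest_rate - 110. Reaching -279 requires harvest_rate = 169/49, not an integer.
Intervening on shading: fish_pop = 3*shading - 330. Reaching -279 requires shading = 17, outside [-2, 11].

set inflow = 3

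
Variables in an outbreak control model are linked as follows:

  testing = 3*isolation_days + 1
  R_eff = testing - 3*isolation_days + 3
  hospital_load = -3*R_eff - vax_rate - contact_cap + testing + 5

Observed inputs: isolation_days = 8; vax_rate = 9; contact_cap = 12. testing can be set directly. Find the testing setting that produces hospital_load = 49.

testing = -1

Intervening on testing fixes its value directly, overriding its dependence on isolation_days.
Substituting into the R_eff equation gives R_eff = testing - 21.
So hospital_load = -2*testing + 47.
Solve -2*testing + 47 = 49: testing = (49 - 47) / -2 = -1.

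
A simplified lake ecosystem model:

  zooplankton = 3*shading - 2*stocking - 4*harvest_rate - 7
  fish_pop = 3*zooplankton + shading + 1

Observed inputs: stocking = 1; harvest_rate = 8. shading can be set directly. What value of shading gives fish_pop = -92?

Substituting into the zooplankton equation gives zooplankton = 3*shading - 41.
So fish_pop = 10*shading - 122.
Solve 10*shading - 122 = -92: shading = (-92 + 122) / 10 = 3.

shading = 3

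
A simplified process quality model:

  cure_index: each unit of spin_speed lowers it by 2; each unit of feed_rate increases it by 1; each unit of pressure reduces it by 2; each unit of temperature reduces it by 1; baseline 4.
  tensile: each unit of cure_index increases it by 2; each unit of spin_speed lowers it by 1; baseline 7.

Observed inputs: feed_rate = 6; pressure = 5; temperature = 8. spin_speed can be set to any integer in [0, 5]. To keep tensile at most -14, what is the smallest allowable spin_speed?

Substituting into the cure_index equation gives cure_index = -2*spin_speed - 8.
So tensile = -5*spin_speed - 9.
Require -5*spin_speed - 9 ≤ -14, so spin_speed ≥ 1.
The smallest integer in [0, 5] satisfying this is 1.

spin_speed = 1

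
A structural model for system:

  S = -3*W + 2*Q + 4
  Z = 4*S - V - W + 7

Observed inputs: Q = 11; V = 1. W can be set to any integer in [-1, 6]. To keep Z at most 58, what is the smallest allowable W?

W = 4

Substituting into the S equation gives S = -3*W + 26.
Substituting into the Z equation gives Z = -13*W + 110.
Require -13*W + 110 ≤ 58, so W ≥ 4.
The smallest integer in [-1, 6] satisfying this is 4.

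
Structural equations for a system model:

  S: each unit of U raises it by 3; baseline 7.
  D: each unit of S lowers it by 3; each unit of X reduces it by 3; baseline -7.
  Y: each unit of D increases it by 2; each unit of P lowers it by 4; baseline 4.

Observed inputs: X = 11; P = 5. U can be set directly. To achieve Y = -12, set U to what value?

Substituting into the D equation gives D = -9*U - 61.
Substituting into the Y equation gives Y = -18*U - 138.
Solve -18*U - 138 = -12: U = (-12 + 138) / -18 = -7.

U = -7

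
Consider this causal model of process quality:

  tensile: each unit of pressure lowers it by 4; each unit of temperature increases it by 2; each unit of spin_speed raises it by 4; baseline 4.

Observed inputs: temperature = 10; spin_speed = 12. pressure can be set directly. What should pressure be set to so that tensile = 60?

pressure = 3

Substituting into the tensile equation gives tensile = -4*pressure + 72.
Solve -4*pressure + 72 = 60: pressure = (60 - 72) / -4 = 3.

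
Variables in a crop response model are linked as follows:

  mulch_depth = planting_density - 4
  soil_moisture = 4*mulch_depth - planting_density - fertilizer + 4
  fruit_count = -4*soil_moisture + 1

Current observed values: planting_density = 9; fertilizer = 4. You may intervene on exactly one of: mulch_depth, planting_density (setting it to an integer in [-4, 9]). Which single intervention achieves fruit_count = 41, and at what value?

Intervening on mulch_depth: fruit_count = -16*mulch_depth + 37. Reaching 41 requires mulch_depth = -1/4, not an integer.
Intervening on planting_density: with other inputs at their observed values, fruit_count = -12*planting_density + 65. Solving for 41 gives planting_density = 2, within [-4, 9].

set planting_density = 2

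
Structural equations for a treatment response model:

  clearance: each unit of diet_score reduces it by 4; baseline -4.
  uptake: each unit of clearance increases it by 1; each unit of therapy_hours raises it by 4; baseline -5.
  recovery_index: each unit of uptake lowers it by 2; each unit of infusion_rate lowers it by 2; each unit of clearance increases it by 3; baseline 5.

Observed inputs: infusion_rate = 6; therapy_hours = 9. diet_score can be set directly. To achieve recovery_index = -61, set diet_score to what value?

diet_score = -3

Substituting into the uptake equation gives uptake = -4*diet_score + 27.
Substituting into the recovery_index equation gives recovery_index = -4*diet_score - 73.
Solve -4*diet_score - 73 = -61: diet_score = (-61 + 73) / -4 = -3.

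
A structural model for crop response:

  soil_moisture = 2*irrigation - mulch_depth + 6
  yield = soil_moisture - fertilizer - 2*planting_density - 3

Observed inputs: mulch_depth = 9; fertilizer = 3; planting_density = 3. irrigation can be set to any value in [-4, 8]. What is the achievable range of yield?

Substituting into the soil_moisture equation gives soil_moisture = 2*irrigation - 3.
Substituting into the yield equation gives yield = 2*irrigation - 15.
Linear in irrigation, so extremes are at the endpoints: irrigation = -4 gives yield = -23; irrigation = 8 gives yield = 1.

-23 to 1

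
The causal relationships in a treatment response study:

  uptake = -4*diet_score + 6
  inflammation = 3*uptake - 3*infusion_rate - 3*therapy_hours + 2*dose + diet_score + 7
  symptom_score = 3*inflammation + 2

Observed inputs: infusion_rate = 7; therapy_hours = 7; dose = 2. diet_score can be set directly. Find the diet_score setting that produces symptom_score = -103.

diet_score = 2

Substituting into the inflammation equation gives inflammation = -11*diet_score - 13.
This gives symptom_score = -33*diet_score - 37.
Solve -33*diet_score - 37 = -103: diet_score = (-103 + 37) / -33 = 2.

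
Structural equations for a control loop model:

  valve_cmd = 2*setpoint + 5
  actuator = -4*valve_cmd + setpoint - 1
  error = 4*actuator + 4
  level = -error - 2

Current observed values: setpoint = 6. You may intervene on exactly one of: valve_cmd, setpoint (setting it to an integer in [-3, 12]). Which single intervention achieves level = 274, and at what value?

Intervening on valve_cmd: level = 16*valve_cmd - 26. Reaching 274 requires valve_cmd = 75/4, not an integer.
Intervening on setpoint: with other inputs at their observed values, level = 28*setpoint + 78. Solving for 274 gives setpoint = 7, within [-3, 12].

set setpoint = 7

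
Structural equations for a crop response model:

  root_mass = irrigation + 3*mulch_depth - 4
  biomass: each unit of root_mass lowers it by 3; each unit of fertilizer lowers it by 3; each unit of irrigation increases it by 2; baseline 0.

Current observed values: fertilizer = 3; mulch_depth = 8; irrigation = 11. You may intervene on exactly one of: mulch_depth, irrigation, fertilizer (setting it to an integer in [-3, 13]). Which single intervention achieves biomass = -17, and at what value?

Intervening on mulch_depth: with other inputs at their observed values, biomass = -9*mulch_depth - 8. Solving for -17 gives mulch_depth = 1, within [-3, 13].
Intervening on irrigation: biomass = -irrigation - 69. Reaching -17 requires irrigation = -52, outside [-3, 13].
Intervening on fertilizer: biomass = -3*fertilizer - 71. Reaching -17 requires fertilizer = -18, outside [-3, 13].

set mulch_depth = 1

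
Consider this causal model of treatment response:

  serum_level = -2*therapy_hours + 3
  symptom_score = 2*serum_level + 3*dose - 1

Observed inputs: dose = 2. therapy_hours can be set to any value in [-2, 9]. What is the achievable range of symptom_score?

-25 to 19

Substituting into the symptom_score equation gives symptom_score = -4*therapy_hours + 11.
Linear in therapy_hours, so extremes are at the endpoints: therapy_hours = -2 gives symptom_score = 19; therapy_hours = 9 gives symptom_score = -25.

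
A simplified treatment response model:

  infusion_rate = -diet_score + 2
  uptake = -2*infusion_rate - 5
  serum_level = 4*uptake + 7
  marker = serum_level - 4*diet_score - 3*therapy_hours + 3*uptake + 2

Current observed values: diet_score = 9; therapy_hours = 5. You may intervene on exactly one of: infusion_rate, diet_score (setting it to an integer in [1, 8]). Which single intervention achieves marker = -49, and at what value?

Intervening on infusion_rate: marker = -14*infusion_rate - 77. Reaching -49 requires infusion_rate = -2, outside [1, 8].
Intervening on diet_score: with other inputs at their observed values, marker = 10*diet_score - 69. Solving for -49 gives diet_score = 2, within [1, 8].

set diet_score = 2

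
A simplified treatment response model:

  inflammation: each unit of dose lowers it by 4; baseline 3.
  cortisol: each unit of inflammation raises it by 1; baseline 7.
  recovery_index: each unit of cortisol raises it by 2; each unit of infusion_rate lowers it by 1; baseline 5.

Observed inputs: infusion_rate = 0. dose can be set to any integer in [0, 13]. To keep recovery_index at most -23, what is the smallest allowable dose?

dose = 6

Substituting into the cortisol equation gives cortisol = -4*dose + 10.
This gives recovery_index = -8*dose + 25.
Require -8*dose + 25 ≤ -23, so dose ≥ 6.
The smallest integer in [0, 13] satisfying this is 6.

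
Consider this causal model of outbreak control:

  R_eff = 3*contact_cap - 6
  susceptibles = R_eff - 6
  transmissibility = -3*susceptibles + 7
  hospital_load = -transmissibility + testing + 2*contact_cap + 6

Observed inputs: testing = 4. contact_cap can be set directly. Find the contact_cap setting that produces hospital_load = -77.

contact_cap = -4

Substituting into the susceptibles equation gives susceptibles = 3*contact_cap - 12.
transmissibility becomes -9*contact_cap + 43.
Substituting into the hospital_load equation gives hospital_load = 11*contact_cap - 33.
Solve 11*contact_cap - 33 = -77: contact_cap = (-77 + 33) / 11 = -4.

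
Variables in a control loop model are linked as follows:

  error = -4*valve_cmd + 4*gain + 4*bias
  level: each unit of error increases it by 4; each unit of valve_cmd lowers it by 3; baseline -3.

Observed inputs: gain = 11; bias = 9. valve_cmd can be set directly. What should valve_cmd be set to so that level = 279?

valve_cmd = 2

Substituting into the error equation gives error = -4*valve_cmd + 80.
So level = -19*valve_cmd + 317.
Solve -19*valve_cmd + 317 = 279: valve_cmd = (279 - 317) / -19 = 2.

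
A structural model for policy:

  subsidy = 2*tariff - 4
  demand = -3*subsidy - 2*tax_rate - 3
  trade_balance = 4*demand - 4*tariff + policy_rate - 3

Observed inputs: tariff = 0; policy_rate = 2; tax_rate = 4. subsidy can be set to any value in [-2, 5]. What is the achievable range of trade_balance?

Intervening on subsidy fixes its value directly, overriding its dependence on tariff.
Substituting into the demand equation gives demand = -3*subsidy - 11.
trade_balance becomes -12*subsidy - 45.
Linear in subsidy, so extremes are at the endpoints: subsidy = -2 gives trade_balance = -21; subsidy = 5 gives trade_balance = -105.

-105 to -21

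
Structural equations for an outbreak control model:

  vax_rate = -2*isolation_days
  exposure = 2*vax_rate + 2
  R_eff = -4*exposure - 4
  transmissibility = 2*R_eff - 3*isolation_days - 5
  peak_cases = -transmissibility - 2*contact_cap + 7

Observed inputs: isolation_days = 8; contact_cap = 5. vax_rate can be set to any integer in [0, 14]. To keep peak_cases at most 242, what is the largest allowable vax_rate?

vax_rate = 12

Intervening on vax_rate fixes its value directly, overriding its dependence on isolation_days.
Substituting into the R_eff equation gives R_eff = -8*vax_rate - 12.
Substituting into the transmissibility equation gives transmissibility = -16*vax_rate - 53.
This gives peak_cases = 16*vax_rate + 50.
Require 16*vax_rate + 50 ≤ 242, so vax_rate ≤ 12.
The largest integer in [0, 14] satisfying this is 12.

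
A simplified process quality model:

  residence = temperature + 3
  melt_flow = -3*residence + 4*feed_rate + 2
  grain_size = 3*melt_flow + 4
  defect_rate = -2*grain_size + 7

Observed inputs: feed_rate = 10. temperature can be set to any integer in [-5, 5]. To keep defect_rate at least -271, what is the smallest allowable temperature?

temperature = -4

Substituting into the melt_flow equation gives melt_flow = -3*temperature + 33.
Substituting into the grain_size equation gives grain_size = -9*temperature + 103.
Substituting into the defect_rate equation gives defect_rate = 18*temperature - 199.
Require 18*temperature - 199 ≥ -271, so temperature ≥ -4.
The smallest integer in [-5, 5] satisfying this is -4.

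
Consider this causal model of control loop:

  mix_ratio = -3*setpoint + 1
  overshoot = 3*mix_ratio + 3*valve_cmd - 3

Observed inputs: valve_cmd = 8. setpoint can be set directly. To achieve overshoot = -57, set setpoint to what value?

Substituting into the overshoot equation gives overshoot = -9*setpoint + 24.
Solve -9*setpoint + 24 = -57: setpoint = (-57 - 24) / -9 = 9.

setpoint = 9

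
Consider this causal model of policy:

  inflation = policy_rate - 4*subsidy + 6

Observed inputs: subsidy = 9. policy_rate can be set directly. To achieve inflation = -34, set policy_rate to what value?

Substituting into the inflation equation gives inflation = policy_rate - 30.
Solve policy_rate - 30 = -34: policy_rate = (-34 + 30) / 1 = -4.

policy_rate = -4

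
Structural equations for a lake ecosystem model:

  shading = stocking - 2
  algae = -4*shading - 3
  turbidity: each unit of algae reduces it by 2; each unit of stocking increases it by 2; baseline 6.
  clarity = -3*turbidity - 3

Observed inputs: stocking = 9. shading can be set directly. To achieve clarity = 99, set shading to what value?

shading = -8

Intervening on shading fixes its value directly, overriding its dependence on stocking.
Substituting into the turbidity equation gives turbidity = 8*shading + 30.
Substituting into the clarity equation gives clarity = -24*shading - 93.
Solve -24*shading - 93 = 99: shading = (99 + 93) / -24 = -8.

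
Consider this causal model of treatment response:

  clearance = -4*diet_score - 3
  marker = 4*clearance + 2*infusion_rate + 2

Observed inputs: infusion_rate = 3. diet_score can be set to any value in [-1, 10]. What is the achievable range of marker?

-164 to 12

Substituting into the marker equation gives marker = -16*diet_score - 4.
Linear in diet_score, so extremes are at the endpoints: diet_score = -1 gives marker = 12; diet_score = 10 gives marker = -164.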